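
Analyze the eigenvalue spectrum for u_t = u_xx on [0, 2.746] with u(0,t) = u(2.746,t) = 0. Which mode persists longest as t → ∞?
Eigenvalues: λₙ = n²π²/2.746².
First three modes:
  n=1: λ₁ = π²/2.746² ≈ 1.309
  n=2: λ₂ = 4π²/2.746² ≈ 5.236 (4× faster decay)
  n=3: λ₃ = 9π²/2.746² ≈ 11.78 (9× faster decay)
As t → ∞, higher modes decay exponentially faster. The n=1 mode dominates: u ~ c₁ sin(πx/2.746) e^{-λ₁t}.
Decay rate: λ₁ = π²/2.746² ≈ 1.309.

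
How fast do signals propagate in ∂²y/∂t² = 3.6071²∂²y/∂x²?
Speed = 3.6071. Information travels along characteristics x = x₀ ± 3.6071t.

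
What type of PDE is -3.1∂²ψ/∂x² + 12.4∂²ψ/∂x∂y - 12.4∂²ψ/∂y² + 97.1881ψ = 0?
With A = -3.1, B = 12.4, C = -12.4, the discriminant is 0. This is a parabolic PDE.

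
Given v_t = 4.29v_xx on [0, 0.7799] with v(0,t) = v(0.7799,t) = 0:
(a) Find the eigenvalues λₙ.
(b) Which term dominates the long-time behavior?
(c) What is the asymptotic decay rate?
Eigenvalues: λₙ = 4.29n²π²/0.7799².
First three modes:
  n=1: λ₁ = 4.29π²/0.7799² ≈ 69.611
  n=2: λ₂ = 17.16π²/0.7799² ≈ 278.445 (4× faster decay)
  n=3: λ₃ = 38.61π²/0.7799² ≈ 626.501 (9× faster decay)
As t → ∞, higher modes decay exponentially faster. The n=1 mode dominates: v ~ c₁ sin(πx/0.7799) e^{-λ₁t}.
Decay rate: λ₁ = 4.29π²/0.7799² ≈ 69.611.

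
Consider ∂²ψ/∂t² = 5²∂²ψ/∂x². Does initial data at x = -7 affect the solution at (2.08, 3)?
Yes. The domain of dependence is [-12.92, 17.08], and -7 ∈ [-12.92, 17.08].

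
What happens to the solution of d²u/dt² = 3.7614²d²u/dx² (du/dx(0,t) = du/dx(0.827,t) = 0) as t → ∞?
u oscillates about a mean that drifts linearly in t (generically unbounded; no decay). There is no damping, so the nonconstant modes persist as standing waves (energy conserved, no decay). But with Neumann conditions at both ends the constant mode has eigenvalue 0: the spatial mean M(t) of u satisfies M'' = 0, so M(t) = M(0) + M'(0)·t. Unless the initial velocity has zero mean (∫u_t(x,0)dx = 0), the solution grows linearly in t (unbounded, though not exponentially); if it does have zero mean, the solution stays bounded and simply oscillates.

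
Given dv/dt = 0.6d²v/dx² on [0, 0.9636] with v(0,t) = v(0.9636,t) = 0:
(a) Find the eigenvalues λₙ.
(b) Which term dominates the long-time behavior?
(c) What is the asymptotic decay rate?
Eigenvalues: λₙ = 0.6n²π²/0.9636².
First three modes:
  n=1: λ₁ = 0.6π²/0.9636² ≈ 6.378
  n=2: λ₂ = 2.4π²/0.9636² ≈ 25.51 (4× faster decay)
  n=3: λ₃ = 5.4π²/0.9636² ≈ 57.398 (9× faster decay)
As t → ∞, higher modes decay exponentially faster. The n=1 mode dominates: v ~ c₁ sin(πx/0.9636) e^{-λ₁t}.
Decay rate: λ₁ = 0.6π²/0.9636² ≈ 6.378.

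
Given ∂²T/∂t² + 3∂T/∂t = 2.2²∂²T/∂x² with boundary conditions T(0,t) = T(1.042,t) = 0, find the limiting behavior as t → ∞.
T → 0. Damping (γ=3) dissipates energy; oscillations decay exponentially.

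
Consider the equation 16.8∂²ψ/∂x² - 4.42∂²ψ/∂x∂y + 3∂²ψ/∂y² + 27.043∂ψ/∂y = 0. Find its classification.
Elliptic. (A = 16.8, B = -4.42, C = 3 gives B² - 4AC = -182.0636.)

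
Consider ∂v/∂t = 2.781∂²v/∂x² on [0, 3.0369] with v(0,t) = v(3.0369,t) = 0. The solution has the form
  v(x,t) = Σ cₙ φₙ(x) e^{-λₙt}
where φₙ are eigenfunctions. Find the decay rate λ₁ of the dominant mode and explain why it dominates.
Eigenvalues: λₙ = 2.781n²π²/3.0369².
First three modes:
  n=1: λ₁ = 2.781π²/3.0369² ≈ 2.976
  n=2: λ₂ = 11.124π²/3.0369² ≈ 11.904 (4× faster decay)
  n=3: λ₃ = 25.029π²/3.0369² ≈ 26.784 (9× faster decay)
As t → ∞, higher modes decay exponentially faster. The n=1 mode dominates: v ~ c₁ sin(πx/3.0369) e^{-λ₁t}.
Decay rate: λ₁ = 2.781π²/3.0369² ≈ 2.976.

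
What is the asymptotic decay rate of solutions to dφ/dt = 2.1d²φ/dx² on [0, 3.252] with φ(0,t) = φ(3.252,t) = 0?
Eigenvalues: λₙ = 2.1n²π²/3.252².
First three modes:
  n=1: λ₁ = 2.1π²/3.252² ≈ 1.96
  n=2: λ₂ = 8.4π²/3.252² ≈ 7.839 (4× faster decay)
  n=3: λ₃ = 18.9π²/3.252² ≈ 17.638 (9× faster decay)
As t → ∞, higher modes decay exponentially faster. The n=1 mode dominates: φ ~ c₁ sin(πx/3.252) e^{-λ₁t}.
Decay rate: λ₁ = 2.1π²/3.252² ≈ 1.96.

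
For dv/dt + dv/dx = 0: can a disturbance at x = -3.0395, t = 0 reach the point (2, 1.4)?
No. Only data at x = 0.6 affects (2, 1.4). Advection has one-way propagation along characteristics.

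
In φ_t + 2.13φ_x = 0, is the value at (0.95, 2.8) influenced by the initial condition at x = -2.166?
No. Only data at x = -5.014 affects (0.95, 2.8). Advection has one-way propagation along characteristics.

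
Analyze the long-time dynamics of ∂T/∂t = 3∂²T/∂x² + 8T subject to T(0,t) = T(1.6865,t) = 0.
Long-time behavior: T → 0. Diffusion dominates reaction (r=8 < κπ²/L²≈10.41); solution decays.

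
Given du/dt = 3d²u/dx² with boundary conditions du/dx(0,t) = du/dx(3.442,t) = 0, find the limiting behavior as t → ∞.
u → constant (steady state). Heat is conserved (no flux at boundaries); solution approaches the spatial average.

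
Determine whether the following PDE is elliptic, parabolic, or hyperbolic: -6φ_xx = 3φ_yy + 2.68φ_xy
Rewriting in standard form: -6φ_xx - 2.68φ_xy - 3φ_yy = 0. Coefficients: A = -6, B = -2.68, C = -3. B² - 4AC = -64.8176, which is negative, so the equation is elliptic.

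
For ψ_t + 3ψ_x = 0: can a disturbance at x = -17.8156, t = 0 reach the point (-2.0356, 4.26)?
No. Only data at x = -14.8156 affects (-2.0356, 4.26). Advection has one-way propagation along characteristics.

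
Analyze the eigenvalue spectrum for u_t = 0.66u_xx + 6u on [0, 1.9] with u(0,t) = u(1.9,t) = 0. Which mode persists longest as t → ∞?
Eigenvalues: λₙ = 0.66n²π²/1.9² - 6.
First three modes:
  n=1: λ₁ = 0.66π²/1.9² - 6 ≈ -4.196
  n=2: λ₂ = 2.64π²/1.9² - 6 ≈ 1.218
  n=3: λ₃ = 5.94π²/1.9² - 6 ≈ 10.24
Since 0.66π²/1.9² ≈ 1.804 < 6, λ₁ < 0.
The n=1 mode grows fastest (−λₙ is largest for n=1) → dominates.
Asymptotic: u ~ c₁ sin(πx/1.9) e^{4.196t} (exponential growth at rate −λ₁ ≈ 4.196).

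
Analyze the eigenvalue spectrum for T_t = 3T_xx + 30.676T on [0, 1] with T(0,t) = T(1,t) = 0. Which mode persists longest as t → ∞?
Eigenvalues: λₙ = 3n²π²/1² - 30.676.
First three modes:
  n=1: λ₁ = 3π² - 30.676 ≈ -1.067
  n=2: λ₂ = 12π² - 30.676 ≈ 87.759
  n=3: λ₃ = 27π² - 30.676 ≈ 235.803
Since 3π² ≈ 29.609 < 30.676, λ₁ < 0.
The n=1 mode grows fastest (−λₙ is largest for n=1) → dominates.
Asymptotic: T ~ c₁ sin(πx/1) e^{1.067t} (exponential growth at rate −λ₁ ≈ 1.067).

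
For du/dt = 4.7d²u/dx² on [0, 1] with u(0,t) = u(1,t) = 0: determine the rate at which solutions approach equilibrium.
Eigenvalues: λₙ = 4.7n²π².
First three modes:
  n=1: λ₁ = 4.7π² ≈ 46.387
  n=2: λ₂ = 18.8π² ≈ 185.549 (4× faster decay)
  n=3: λ₃ = 42.3π² ≈ 417.484 (9× faster decay)
As t → ∞, higher modes decay exponentially faster. The n=1 mode dominates: u ~ c₁ sin(πx) e^{-λ₁t}.
Decay rate: λ₁ = 4.7π² ≈ 46.387.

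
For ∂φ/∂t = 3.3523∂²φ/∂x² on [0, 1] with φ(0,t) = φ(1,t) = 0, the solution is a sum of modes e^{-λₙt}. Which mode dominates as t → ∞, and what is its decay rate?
Eigenvalues: λₙ = 3.3523n²π².
First three modes:
  n=1: λ₁ = 3.3523π² ≈ 33.086
  n=2: λ₂ = 13.4092π² ≈ 132.343 (4× faster decay)
  n=3: λ₃ = 30.1707π² ≈ 297.773 (9× faster decay)
As t → ∞, higher modes decay exponentially faster. The n=1 mode dominates: φ ~ c₁ sin(πx) e^{-λ₁t}.
Decay rate: λ₁ = 3.3523π² ≈ 33.086.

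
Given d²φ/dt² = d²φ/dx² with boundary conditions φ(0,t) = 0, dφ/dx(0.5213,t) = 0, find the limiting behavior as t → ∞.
φ oscillates (no decay). Energy is conserved; the solution oscillates indefinitely as standing waves.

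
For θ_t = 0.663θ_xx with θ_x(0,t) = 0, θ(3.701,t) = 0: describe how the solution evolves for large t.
θ → 0. Heat escapes through the Dirichlet boundary.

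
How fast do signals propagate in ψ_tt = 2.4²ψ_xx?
Speed = 2.4. Information travels along characteristics x = x₀ ± 2.4t.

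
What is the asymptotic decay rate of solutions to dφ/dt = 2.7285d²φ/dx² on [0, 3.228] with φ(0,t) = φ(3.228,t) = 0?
Eigenvalues: λₙ = 2.7285n²π²/3.228².
First three modes:
  n=1: λ₁ = 2.7285π²/3.228² ≈ 2.584
  n=2: λ₂ = 10.914π²/3.228² ≈ 10.338 (4× faster decay)
  n=3: λ₃ = 24.5565π²/3.228² ≈ 23.259 (9× faster decay)
As t → ∞, higher modes decay exponentially faster. The n=1 mode dominates: φ ~ c₁ sin(πx/3.228) e^{-λ₁t}.
Decay rate: λ₁ = 2.7285π²/3.228² ≈ 2.584.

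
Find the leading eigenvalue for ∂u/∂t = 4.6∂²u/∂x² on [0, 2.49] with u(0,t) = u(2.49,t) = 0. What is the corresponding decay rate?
Eigenvalues: λₙ = 4.6n²π²/2.49².
First three modes:
  n=1: λ₁ = 4.6π²/2.49² ≈ 7.322
  n=2: λ₂ = 18.4π²/2.49² ≈ 29.29 (4× faster decay)
  n=3: λ₃ = 41.4π²/2.49² ≈ 65.902 (9× faster decay)
As t → ∞, higher modes decay exponentially faster. The n=1 mode dominates: u ~ c₁ sin(πx/2.49) e^{-λ₁t}.
Decay rate: λ₁ = 4.6π²/2.49² ≈ 7.322.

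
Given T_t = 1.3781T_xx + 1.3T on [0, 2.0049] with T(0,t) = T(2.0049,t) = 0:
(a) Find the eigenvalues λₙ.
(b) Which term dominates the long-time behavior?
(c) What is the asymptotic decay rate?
Eigenvalues: λₙ = 1.3781n²π²/2.0049² - 1.3.
First three modes:
  n=1: λ₁ = 1.3781π²/2.0049² - 1.3 ≈ 2.084
  n=2: λ₂ = 5.5124π²/2.0049² - 1.3 ≈ 12.235
  n=3: λ₃ = 12.4029π²/2.0049² - 1.3 ≈ 29.154
Since 1.3781π²/2.0049² ≈ 3.384 > 1.3, all λₙ > 0.
The n=1 mode decays slowest → dominates as t → ∞.
Asymptotic: T ~ c₁ sin(πx/2.0049) e^{-λ₁t} with decay rate λ₁ ≈ 2.084.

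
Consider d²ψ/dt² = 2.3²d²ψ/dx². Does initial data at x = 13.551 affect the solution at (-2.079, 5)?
No. The domain of dependence is [-13.579, 9.421], and 13.551 is outside this interval.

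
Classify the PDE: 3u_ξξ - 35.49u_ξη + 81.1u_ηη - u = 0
A = 3, B = -35.49, C = 81.1. Discriminant B² - 4AC = 286.3401. Since 286.3401 > 0, hyperbolic.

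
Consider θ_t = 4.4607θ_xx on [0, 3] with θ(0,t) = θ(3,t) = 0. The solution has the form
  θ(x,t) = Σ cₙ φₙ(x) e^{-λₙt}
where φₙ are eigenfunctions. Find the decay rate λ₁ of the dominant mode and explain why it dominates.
Eigenvalues: λₙ = 4.4607n²π²/3².
First three modes:
  n=1: λ₁ = 4.4607π²/3² ≈ 4.892
  n=2: λ₂ = 17.8428π²/3² ≈ 19.567 (4× faster decay)
  n=3: λ₃ = 40.1463π²/3² ≈ 44.025 (9× faster decay)
As t → ∞, higher modes decay exponentially faster. The n=1 mode dominates: θ ~ c₁ sin(πx/3) e^{-λ₁t}.
Decay rate: λ₁ = 4.4607π²/3² ≈ 4.892.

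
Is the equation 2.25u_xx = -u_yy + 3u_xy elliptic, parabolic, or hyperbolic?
Rewriting in standard form: 2.25u_xx - 3u_xy + u_yy = 0. Computing B² - 4AC with A = 2.25, B = -3, C = 1: discriminant = 0 (zero). Answer: parabolic.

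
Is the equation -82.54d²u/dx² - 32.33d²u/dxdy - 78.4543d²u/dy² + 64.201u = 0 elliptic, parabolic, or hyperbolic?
Computing B² - 4AC with A = -82.54, B = -32.33, C = -78.4543: discriminant = -24857.242788 (negative). Answer: elliptic.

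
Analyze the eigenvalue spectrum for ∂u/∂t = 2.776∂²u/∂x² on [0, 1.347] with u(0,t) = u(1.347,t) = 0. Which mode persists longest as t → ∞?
Eigenvalues: λₙ = 2.776n²π²/1.347².
First three modes:
  n=1: λ₁ = 2.776π²/1.347² ≈ 15.1
  n=2: λ₂ = 11.104π²/1.347² ≈ 60.401 (4× faster decay)
  n=3: λ₃ = 24.984π²/1.347² ≈ 135.902 (9× faster decay)
As t → ∞, higher modes decay exponentially faster. The n=1 mode dominates: u ~ c₁ sin(πx/1.347) e^{-λ₁t}.
Decay rate: λ₁ = 2.776π²/1.347² ≈ 15.1.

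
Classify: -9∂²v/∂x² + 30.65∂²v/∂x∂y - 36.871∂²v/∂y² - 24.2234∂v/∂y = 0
Elliptic (discriminant = -387.9335).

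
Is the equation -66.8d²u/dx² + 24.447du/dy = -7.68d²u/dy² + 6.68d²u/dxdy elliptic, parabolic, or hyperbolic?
Rewriting in standard form: -66.8d²u/dx² - 6.68d²u/dxdy + 7.68d²u/dy² + 24.447du/dy = 0. Computing B² - 4AC with A = -66.8, B = -6.68, C = 7.68: discriminant = 2096.7184 (positive). Answer: hyperbolic.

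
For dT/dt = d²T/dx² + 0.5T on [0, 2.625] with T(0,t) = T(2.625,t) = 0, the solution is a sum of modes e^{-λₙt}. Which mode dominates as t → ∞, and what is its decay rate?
Eigenvalues: λₙ = n²π²/2.625² - 0.5.
First three modes:
  n=1: λ₁ = π²/2.625² - 0.5 ≈ 0.932
  n=2: λ₂ = 4π²/2.625² - 0.5 ≈ 5.229
  n=3: λ₃ = 9π²/2.625² - 0.5 ≈ 12.391
Since π²/2.625² ≈ 1.432 > 0.5, all λₙ > 0.
The n=1 mode decays slowest → dominates as t → ∞.
Asymptotic: T ~ c₁ sin(πx/2.625) e^{-λ₁t} with decay rate λ₁ ≈ 0.932.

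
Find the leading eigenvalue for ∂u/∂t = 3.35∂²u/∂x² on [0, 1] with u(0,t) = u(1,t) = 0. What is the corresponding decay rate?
Eigenvalues: λₙ = 3.35n²π².
First three modes:
  n=1: λ₁ = 3.35π² ≈ 33.063
  n=2: λ₂ = 13.4π² ≈ 132.253 (4× faster decay)
  n=3: λ₃ = 30.15π² ≈ 297.569 (9× faster decay)
As t → ∞, higher modes decay exponentially faster. The n=1 mode dominates: u ~ c₁ sin(πx) e^{-λ₁t}.
Decay rate: λ₁ = 3.35π² ≈ 33.063.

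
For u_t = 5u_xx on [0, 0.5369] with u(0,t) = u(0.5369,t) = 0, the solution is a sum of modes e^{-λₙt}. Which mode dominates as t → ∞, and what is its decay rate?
Eigenvalues: λₙ = 5n²π²/0.5369².
First three modes:
  n=1: λ₁ = 5π²/0.5369² ≈ 171.192
  n=2: λ₂ = 20π²/0.5369² ≈ 684.767 (4× faster decay)
  n=3: λ₃ = 45π²/0.5369² ≈ 1540.726 (9× faster decay)
As t → ∞, higher modes decay exponentially faster. The n=1 mode dominates: u ~ c₁ sin(πx/0.5369) e^{-λ₁t}.
Decay rate: λ₁ = 5π²/0.5369² ≈ 171.192.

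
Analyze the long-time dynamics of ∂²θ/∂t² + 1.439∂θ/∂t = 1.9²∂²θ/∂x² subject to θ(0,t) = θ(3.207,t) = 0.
Long-time behavior: θ → 0. Damping (γ=1.439) dissipates energy; oscillations decay exponentially.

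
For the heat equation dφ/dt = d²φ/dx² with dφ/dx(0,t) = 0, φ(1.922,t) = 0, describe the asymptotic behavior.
φ → 0. Heat escapes through the Dirichlet boundary.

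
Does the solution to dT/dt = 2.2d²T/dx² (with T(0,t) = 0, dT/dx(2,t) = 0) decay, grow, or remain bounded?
T → 0. Heat escapes through the Dirichlet boundary.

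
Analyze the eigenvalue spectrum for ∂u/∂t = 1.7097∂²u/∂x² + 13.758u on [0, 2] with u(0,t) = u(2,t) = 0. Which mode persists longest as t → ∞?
Eigenvalues: λₙ = 1.7097n²π²/2² - 13.758.
First three modes:
  n=1: λ₁ = 1.7097π²/2² - 13.758 ≈ -9.539
  n=2: λ₂ = 6.8388π²/2² - 13.758 ≈ 3.116
  n=3: λ₃ = 15.3873π²/2² - 13.758 ≈ 24.209
Since 1.7097π²/2² ≈ 4.219 < 13.758, λ₁ < 0.
The n=1 mode grows fastest (−λₙ is largest for n=1) → dominates.
Asymptotic: u ~ c₁ sin(πx/2) e^{9.539t} (exponential growth at rate −λ₁ ≈ 9.539).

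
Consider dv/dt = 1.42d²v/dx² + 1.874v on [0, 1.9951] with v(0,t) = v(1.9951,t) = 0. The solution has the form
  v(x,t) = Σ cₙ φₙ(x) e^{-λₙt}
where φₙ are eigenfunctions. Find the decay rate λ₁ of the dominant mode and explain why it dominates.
Eigenvalues: λₙ = 1.42n²π²/1.9951² - 1.874.
First three modes:
  n=1: λ₁ = 1.42π²/1.9951² - 1.874 ≈ 1.647
  n=2: λ₂ = 5.68π²/1.9951² - 1.874 ≈ 12.21
  n=3: λ₃ = 12.78π²/1.9951² - 1.874 ≈ 29.814
Since 1.42π²/1.9951² ≈ 3.521 > 1.874, all λₙ > 0.
The n=1 mode decays slowest → dominates as t → ∞.
Asymptotic: v ~ c₁ sin(πx/1.9951) e^{-λ₁t} with decay rate λ₁ ≈ 1.647.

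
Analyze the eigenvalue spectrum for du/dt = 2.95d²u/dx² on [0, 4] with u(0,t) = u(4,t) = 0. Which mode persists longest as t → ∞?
Eigenvalues: λₙ = 2.95n²π²/4².
First three modes:
  n=1: λ₁ = 2.95π²/4² ≈ 1.82
  n=2: λ₂ = 11.8π²/4² ≈ 7.279 (4× faster decay)
  n=3: λ₃ = 26.55π²/4² ≈ 16.377 (9× faster decay)
As t → ∞, higher modes decay exponentially faster. The n=1 mode dominates: u ~ c₁ sin(πx/4) e^{-λ₁t}.
Decay rate: λ₁ = 2.95π²/4² ≈ 1.82.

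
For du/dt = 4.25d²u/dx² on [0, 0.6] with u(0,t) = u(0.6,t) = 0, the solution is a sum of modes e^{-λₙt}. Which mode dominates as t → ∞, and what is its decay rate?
Eigenvalues: λₙ = 4.25n²π²/0.6².
First three modes:
  n=1: λ₁ = 4.25π²/0.6² ≈ 116.516
  n=2: λ₂ = 17π²/0.6² ≈ 466.065 (4× faster decay)
  n=3: λ₃ = 38.25π²/0.6² ≈ 1048.645 (9× faster decay)
As t → ∞, higher modes decay exponentially faster. The n=1 mode dominates: u ~ c₁ sin(πx/0.6) e^{-λ₁t}.
Decay rate: λ₁ = 4.25π²/0.6² ≈ 116.516.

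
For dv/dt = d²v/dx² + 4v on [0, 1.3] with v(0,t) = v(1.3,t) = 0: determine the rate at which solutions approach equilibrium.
Eigenvalues: λₙ = n²π²/1.3² - 4.
First three modes:
  n=1: λ₁ = π²/1.3² - 4 ≈ 1.84
  n=2: λ₂ = 4π²/1.3² - 4 ≈ 19.36
  n=3: λ₃ = 9π²/1.3² - 4 ≈ 48.56
Since π²/1.3² ≈ 5.84 > 4, all λₙ > 0.
The n=1 mode decays slowest → dominates as t → ∞.
Asymptotic: v ~ c₁ sin(πx/1.3) e^{-λ₁t} with decay rate λ₁ ≈ 1.84.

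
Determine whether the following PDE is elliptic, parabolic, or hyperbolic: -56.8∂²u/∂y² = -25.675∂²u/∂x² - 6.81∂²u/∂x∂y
Rewriting in standard form: 25.675∂²u/∂x² + 6.81∂²u/∂x∂y - 56.8∂²u/∂y² = 0. Coefficients: A = 25.675, B = 6.81, C = -56.8. B² - 4AC = 5879.7361, which is positive, so the equation is hyperbolic.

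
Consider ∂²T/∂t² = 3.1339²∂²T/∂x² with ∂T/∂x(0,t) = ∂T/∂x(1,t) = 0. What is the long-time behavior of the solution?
As t → ∞, T oscillates about a mean that drifts linearly in t (generically unbounded; no decay). There is no damping, so the nonconstant modes persist as standing waves (energy conserved, no decay). But with Neumann conditions at both ends the constant mode has eigenvalue 0: the spatial mean M(t) of T satisfies M'' = 0, so M(t) = M(0) + M'(0)·t. Unless the initial velocity has zero mean (∫T_t(x,0)dx = 0), the solution grows linearly in t (unbounded, though not exponentially); if it does have zero mean, the solution stays bounded and simply oscillates.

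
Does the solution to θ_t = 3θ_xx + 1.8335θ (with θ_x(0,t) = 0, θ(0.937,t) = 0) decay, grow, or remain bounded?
θ → 0. Diffusion dominates reaction (r=1.8335 < κπ²/(4L²)≈8.43); solution decays.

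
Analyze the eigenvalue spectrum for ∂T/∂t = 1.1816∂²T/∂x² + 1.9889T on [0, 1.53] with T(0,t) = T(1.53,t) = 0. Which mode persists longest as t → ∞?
Eigenvalues: λₙ = 1.1816n²π²/1.53² - 1.9889.
First three modes:
  n=1: λ₁ = 1.1816π²/1.53² - 1.9889 ≈ 2.993
  n=2: λ₂ = 4.7264π²/1.53² - 1.9889 ≈ 17.938
  n=3: λ₃ = 10.6344π²/1.53² - 1.9889 ≈ 42.847
Since 1.1816π²/1.53² ≈ 4.982 > 1.9889, all λₙ > 0.
The n=1 mode decays slowest → dominates as t → ∞.
Asymptotic: T ~ c₁ sin(πx/1.53) e^{-λ₁t} with decay rate λ₁ ≈ 2.993.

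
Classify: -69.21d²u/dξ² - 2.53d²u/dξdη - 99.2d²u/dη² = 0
Elliptic (discriminant = -27456.1271).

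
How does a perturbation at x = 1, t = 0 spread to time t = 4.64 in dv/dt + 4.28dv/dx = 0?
At x = 20.8592. The characteristic carries data from (1, 0) to (20.8592, 4.64).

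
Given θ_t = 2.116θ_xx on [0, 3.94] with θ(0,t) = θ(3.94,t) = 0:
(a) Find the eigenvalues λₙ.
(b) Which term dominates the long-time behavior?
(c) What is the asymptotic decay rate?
Eigenvalues: λₙ = 2.116n²π²/3.94².
First three modes:
  n=1: λ₁ = 2.116π²/3.94² ≈ 1.345
  n=2: λ₂ = 8.464π²/3.94² ≈ 5.381 (4× faster decay)
  n=3: λ₃ = 19.044π²/3.94² ≈ 12.108 (9× faster decay)
As t → ∞, higher modes decay exponentially faster. The n=1 mode dominates: θ ~ c₁ sin(πx/3.94) e^{-λ₁t}.
Decay rate: λ₁ = 2.116π²/3.94² ≈ 1.345.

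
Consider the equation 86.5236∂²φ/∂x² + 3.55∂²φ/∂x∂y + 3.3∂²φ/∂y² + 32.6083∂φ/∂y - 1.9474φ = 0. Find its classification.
Elliptic. (A = 86.5236, B = 3.55, C = 3.3 gives B² - 4AC = -1129.50902.)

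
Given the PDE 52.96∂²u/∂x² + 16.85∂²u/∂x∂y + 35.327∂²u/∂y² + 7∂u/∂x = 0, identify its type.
The second-order coefficients are A = 52.96, B = 16.85, C = 35.327. Since B² - 4AC = -7199.74918 < 0, this is an elliptic PDE.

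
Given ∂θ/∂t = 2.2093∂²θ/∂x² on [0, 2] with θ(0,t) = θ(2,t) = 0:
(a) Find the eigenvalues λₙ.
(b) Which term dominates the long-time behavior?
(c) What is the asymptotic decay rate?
Eigenvalues: λₙ = 2.2093n²π²/2².
First three modes:
  n=1: λ₁ = 2.2093π²/2² ≈ 5.451
  n=2: λ₂ = 8.8372π²/2² ≈ 21.805 (4× faster decay)
  n=3: λ₃ = 19.8837π²/2² ≈ 49.061 (9× faster decay)
As t → ∞, higher modes decay exponentially faster. The n=1 mode dominates: θ ~ c₁ sin(πx/2) e^{-λ₁t}.
Decay rate: λ₁ = 2.2093π²/2² ≈ 5.451.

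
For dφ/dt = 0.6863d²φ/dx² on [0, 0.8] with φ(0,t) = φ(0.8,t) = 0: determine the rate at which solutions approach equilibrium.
Eigenvalues: λₙ = 0.6863n²π²/0.8².
First three modes:
  n=1: λ₁ = 0.6863π²/0.8² ≈ 10.584
  n=2: λ₂ = 2.7452π²/0.8² ≈ 42.334 (4× faster decay)
  n=3: λ₃ = 6.1767π²/0.8² ≈ 95.252 (9× faster decay)
As t → ∞, higher modes decay exponentially faster. The n=1 mode dominates: φ ~ c₁ sin(πx/0.8) e^{-λ₁t}.
Decay rate: λ₁ = 0.6863π²/0.8² ≈ 10.584.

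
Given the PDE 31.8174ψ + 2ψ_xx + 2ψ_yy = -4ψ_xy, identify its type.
Rewriting in standard form: 2ψ_xx + 4ψ_xy + 2ψ_yy + 31.8174ψ = 0. The second-order coefficients are A = 2, B = 4, C = 2. Since B² - 4AC = 0 = 0, this is a parabolic PDE.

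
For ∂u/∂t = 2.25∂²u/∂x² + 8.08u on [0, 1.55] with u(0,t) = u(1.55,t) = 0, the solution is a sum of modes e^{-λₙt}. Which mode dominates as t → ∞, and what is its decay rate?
Eigenvalues: λₙ = 2.25n²π²/1.55² - 8.08.
First three modes:
  n=1: λ₁ = 2.25π²/1.55² - 8.08 ≈ 1.163
  n=2: λ₂ = 9π²/1.55² - 8.08 ≈ 28.893
  n=3: λ₃ = 20.25π²/1.55² - 8.08 ≈ 75.108
Since 2.25π²/1.55² ≈ 9.243 > 8.08, all λₙ > 0.
The n=1 mode decays slowest → dominates as t → ∞.
Asymptotic: u ~ c₁ sin(πx/1.55) e^{-λ₁t} with decay rate λ₁ ≈ 1.163.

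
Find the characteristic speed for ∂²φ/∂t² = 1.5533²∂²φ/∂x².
Speed = 1.5533. Information travels along characteristics x = x₀ ± 1.5533t.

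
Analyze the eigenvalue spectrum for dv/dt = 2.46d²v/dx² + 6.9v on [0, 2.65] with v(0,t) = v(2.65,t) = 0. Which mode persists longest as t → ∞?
Eigenvalues: λₙ = 2.46n²π²/2.65² - 6.9.
First three modes:
  n=1: λ₁ = 2.46π²/2.65² - 6.9 ≈ -3.443
  n=2: λ₂ = 9.84π²/2.65² - 6.9 ≈ 6.929
  n=3: λ₃ = 22.14π²/2.65² - 6.9 ≈ 24.216
Since 2.46π²/2.65² ≈ 3.457 < 6.9, λ₁ < 0.
The n=1 mode grows fastest (−λₙ is largest for n=1) → dominates.
Asymptotic: v ~ c₁ sin(πx/2.65) e^{3.443t} (exponential growth at rate −λ₁ ≈ 3.443).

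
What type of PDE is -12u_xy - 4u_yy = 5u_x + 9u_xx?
Rewriting in standard form: -9u_xx - 12u_xy - 4u_yy - 5u_x = 0. With A = -9, B = -12, C = -4, the discriminant is 0. This is a parabolic PDE.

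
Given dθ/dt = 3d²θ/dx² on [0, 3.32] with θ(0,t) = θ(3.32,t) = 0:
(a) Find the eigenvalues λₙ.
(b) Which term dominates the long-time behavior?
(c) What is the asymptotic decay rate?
Eigenvalues: λₙ = 3n²π²/3.32².
First three modes:
  n=1: λ₁ = 3π²/3.32² ≈ 2.686
  n=2: λ₂ = 12π²/3.32² ≈ 10.745 (4× faster decay)
  n=3: λ₃ = 27π²/3.32² ≈ 24.176 (9× faster decay)
As t → ∞, higher modes decay exponentially faster. The n=1 mode dominates: θ ~ c₁ sin(πx/3.32) e^{-λ₁t}.
Decay rate: λ₁ = 3π²/3.32² ≈ 2.686.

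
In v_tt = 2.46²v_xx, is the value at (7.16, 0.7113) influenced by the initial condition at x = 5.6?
Yes. The domain of dependence is [5.410202, 8.909798], and 5.6 ∈ [5.410202, 8.909798].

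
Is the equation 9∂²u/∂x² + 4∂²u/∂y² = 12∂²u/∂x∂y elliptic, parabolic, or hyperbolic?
Rewriting in standard form: 9∂²u/∂x² - 12∂²u/∂x∂y + 4∂²u/∂y² = 0. Computing B² - 4AC with A = 9, B = -12, C = 4: discriminant = 0 (zero). Answer: parabolic.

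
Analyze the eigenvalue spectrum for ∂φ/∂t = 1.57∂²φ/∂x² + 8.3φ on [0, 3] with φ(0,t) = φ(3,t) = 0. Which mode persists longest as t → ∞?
Eigenvalues: λₙ = 1.57n²π²/3² - 8.3.
First three modes:
  n=1: λ₁ = 1.57π²/3² - 8.3 ≈ -6.578
  n=2: λ₂ = 6.28π²/3² - 8.3 ≈ -1.413
  n=3: λ₃ = 14.13π²/3² - 8.3 ≈ 7.195
Since 1.57π²/3² ≈ 1.722 < 8.3, λ₁ < 0.
The n=1 mode grows fastest (−λₙ is largest for n=1) → dominates.
Asymptotic: φ ~ c₁ sin(πx/3) e^{6.578t} (exponential growth at rate −λ₁ ≈ 6.578).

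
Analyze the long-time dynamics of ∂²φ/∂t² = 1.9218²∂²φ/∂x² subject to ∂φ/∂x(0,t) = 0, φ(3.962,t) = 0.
Long-time behavior: φ oscillates (no decay). Energy is conserved; the solution oscillates indefinitely as standing waves.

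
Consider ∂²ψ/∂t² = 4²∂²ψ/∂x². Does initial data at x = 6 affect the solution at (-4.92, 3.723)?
Yes. The domain of dependence is [-19.812, 9.972], and 6 ∈ [-19.812, 9.972].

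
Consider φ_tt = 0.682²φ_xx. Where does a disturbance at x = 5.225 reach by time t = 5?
Domain of influence: [1.815, 8.635]. Data at x = 5.225 spreads outward at speed 0.682.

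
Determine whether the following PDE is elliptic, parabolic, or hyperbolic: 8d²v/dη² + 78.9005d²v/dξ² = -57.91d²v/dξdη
Rewriting in standard form: 78.9005d²v/dξ² + 57.91d²v/dξdη + 8d²v/dη² = 0. Coefficients: A = 78.9005, B = 57.91, C = 8. B² - 4AC = 828.7521, which is positive, so the equation is hyperbolic.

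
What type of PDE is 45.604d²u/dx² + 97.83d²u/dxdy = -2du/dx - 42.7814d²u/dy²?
Rewriting in standard form: 45.604d²u/dx² + 97.83d²u/dxdy + 42.7814d²u/dy² + 2du/dx = 0. With A = 45.604, B = 97.83, C = 42.7814, the discriminant is 1766.6970376. This is a hyperbolic PDE.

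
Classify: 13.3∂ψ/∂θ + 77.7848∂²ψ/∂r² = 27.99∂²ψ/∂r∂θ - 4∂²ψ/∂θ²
Rewriting in standard form: 77.7848∂²ψ/∂r² - 27.99∂²ψ/∂r∂θ + 4∂²ψ/∂θ² + 13.3∂ψ/∂θ = 0. Elliptic (discriminant = -461.1167).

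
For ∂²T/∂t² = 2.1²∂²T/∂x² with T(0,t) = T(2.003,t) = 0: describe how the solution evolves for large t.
T oscillates (no decay). Energy is conserved; the solution oscillates indefinitely as standing waves.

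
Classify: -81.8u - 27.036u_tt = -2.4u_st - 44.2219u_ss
Rewriting in standard form: 44.2219u_ss + 2.4u_st - 27.036u_tt - 81.8u = 0. Hyperbolic (discriminant = 4788.0931536).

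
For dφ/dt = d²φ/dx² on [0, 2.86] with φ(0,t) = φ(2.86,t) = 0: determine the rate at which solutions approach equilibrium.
Eigenvalues: λₙ = n²π²/2.86².
First three modes:
  n=1: λ₁ = π²/2.86² ≈ 1.207
  n=2: λ₂ = 4π²/2.86² ≈ 4.826 (4× faster decay)
  n=3: λ₃ = 9π²/2.86² ≈ 10.86 (9× faster decay)
As t → ∞, higher modes decay exponentially faster. The n=1 mode dominates: φ ~ c₁ sin(πx/2.86) e^{-λ₁t}.
Decay rate: λ₁ = π²/2.86² ≈ 1.207.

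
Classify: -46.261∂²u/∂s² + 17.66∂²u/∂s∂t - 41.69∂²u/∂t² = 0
Elliptic (discriminant = -7402.60876).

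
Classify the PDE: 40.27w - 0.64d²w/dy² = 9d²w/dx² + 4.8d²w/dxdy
Rewriting in standard form: -9d²w/dx² - 4.8d²w/dxdy - 0.64d²w/dy² + 40.27w = 0. A = -9, B = -4.8, C = -0.64. Discriminant B² - 4AC = 0. Since 0 = 0, parabolic.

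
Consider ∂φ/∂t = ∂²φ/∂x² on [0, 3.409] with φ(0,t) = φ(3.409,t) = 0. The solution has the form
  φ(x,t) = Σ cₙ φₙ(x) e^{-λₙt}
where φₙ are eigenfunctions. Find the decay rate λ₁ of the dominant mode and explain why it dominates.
Eigenvalues: λₙ = n²π²/3.409².
First three modes:
  n=1: λ₁ = π²/3.409² ≈ 0.849
  n=2: λ₂ = 4π²/3.409² ≈ 3.397 (4× faster decay)
  n=3: λ₃ = 9π²/3.409² ≈ 7.643 (9× faster decay)
As t → ∞, higher modes decay exponentially faster. The n=1 mode dominates: φ ~ c₁ sin(πx/3.409) e^{-λ₁t}.
Decay rate: λ₁ = π²/3.409² ≈ 0.849.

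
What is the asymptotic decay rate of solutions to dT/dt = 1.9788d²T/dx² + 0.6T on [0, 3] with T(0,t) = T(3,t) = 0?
Eigenvalues: λₙ = 1.9788n²π²/3² - 0.6.
First three modes:
  n=1: λ₁ = 1.9788π²/3² - 0.6 ≈ 1.57
  n=2: λ₂ = 7.9152π²/3² - 0.6 ≈ 8.08
  n=3: λ₃ = 17.8092π²/3² - 0.6 ≈ 18.93
Since 1.9788π²/3² ≈ 2.17 > 0.6, all λₙ > 0.
The n=1 mode decays slowest → dominates as t → ∞.
Asymptotic: T ~ c₁ sin(πx/3) e^{-λ₁t} with decay rate λ₁ ≈ 1.57.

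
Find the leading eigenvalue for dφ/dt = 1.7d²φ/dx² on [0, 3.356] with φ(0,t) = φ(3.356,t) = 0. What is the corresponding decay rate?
Eigenvalues: λₙ = 1.7n²π²/3.356².
First three modes:
  n=1: λ₁ = 1.7π²/3.356² ≈ 1.49
  n=2: λ₂ = 6.8π²/3.356² ≈ 5.959 (4× faster decay)
  n=3: λ₃ = 15.3π²/3.356² ≈ 13.407 (9× faster decay)
As t → ∞, higher modes decay exponentially faster. The n=1 mode dominates: φ ~ c₁ sin(πx/3.356) e^{-λ₁t}.
Decay rate: λ₁ = 1.7π²/3.356² ≈ 1.49.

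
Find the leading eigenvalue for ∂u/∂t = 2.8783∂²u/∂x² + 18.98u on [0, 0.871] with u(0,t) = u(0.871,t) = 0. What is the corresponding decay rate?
Eigenvalues: λₙ = 2.8783n²π²/0.871² - 18.98.
First three modes:
  n=1: λ₁ = 2.8783π²/0.871² - 18.98 ≈ 18.465
  n=2: λ₂ = 11.5132π²/0.871² - 18.98 ≈ 130.802
  n=3: λ₃ = 25.9047π²/0.871² - 18.98 ≈ 318.029
Since 2.8783π²/0.871² ≈ 37.445 > 18.98, all λₙ > 0.
The n=1 mode decays slowest → dominates as t → ∞.
Asymptotic: u ~ c₁ sin(πx/0.871) e^{-λ₁t} with decay rate λ₁ ≈ 18.465.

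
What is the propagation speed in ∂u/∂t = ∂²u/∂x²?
Infinite. The heat equation is parabolic, not hyperbolic, so disturbances propagate instantly.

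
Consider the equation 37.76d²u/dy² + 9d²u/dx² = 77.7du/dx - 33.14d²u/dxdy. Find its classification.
Rewriting in standard form: 9d²u/dx² + 33.14d²u/dxdy + 37.76d²u/dy² - 77.7du/dx = 0. Elliptic. (A = 9, B = 33.14, C = 37.76 gives B² - 4AC = -261.1004.)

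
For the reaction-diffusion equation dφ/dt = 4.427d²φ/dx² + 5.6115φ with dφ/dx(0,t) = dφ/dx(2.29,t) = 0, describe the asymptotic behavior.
φ grows unboundedly. With Neumann BCs the constant mode has diffusion eigenvalue 0, so any r > 0 makes it grow like e^(5.6115t); solution grows exponentially.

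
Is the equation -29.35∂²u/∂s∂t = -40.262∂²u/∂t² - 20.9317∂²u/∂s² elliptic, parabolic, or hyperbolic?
Rewriting in standard form: 20.9317∂²u/∂s² - 29.35∂²u/∂s∂t + 40.262∂²u/∂t² = 0. Computing B² - 4AC with A = 20.9317, B = -29.35, C = 40.262: discriminant = -2509.5859216 (negative). Answer: elliptic.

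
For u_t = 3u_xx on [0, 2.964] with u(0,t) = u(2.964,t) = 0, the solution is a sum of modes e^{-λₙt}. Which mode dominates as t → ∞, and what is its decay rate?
Eigenvalues: λₙ = 3n²π²/2.964².
First three modes:
  n=1: λ₁ = 3π²/2.964² ≈ 3.37
  n=2: λ₂ = 12π²/2.964² ≈ 13.481 (4× faster decay)
  n=3: λ₃ = 27π²/2.964² ≈ 30.332 (9× faster decay)
As t → ∞, higher modes decay exponentially faster. The n=1 mode dominates: u ~ c₁ sin(πx/2.964) e^{-λ₁t}.
Decay rate: λ₁ = 3π²/2.964² ≈ 3.37.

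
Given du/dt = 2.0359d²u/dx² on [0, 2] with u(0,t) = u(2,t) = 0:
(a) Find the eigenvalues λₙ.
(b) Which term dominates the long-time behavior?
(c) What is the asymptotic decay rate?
Eigenvalues: λₙ = 2.0359n²π²/2².
First three modes:
  n=1: λ₁ = 2.0359π²/2² ≈ 5.023
  n=2: λ₂ = 8.1436π²/2² ≈ 20.094 (4× faster decay)
  n=3: λ₃ = 18.3231π²/2² ≈ 45.21 (9× faster decay)
As t → ∞, higher modes decay exponentially faster. The n=1 mode dominates: u ~ c₁ sin(πx/2) e^{-λ₁t}.
Decay rate: λ₁ = 2.0359π²/2² ≈ 5.023.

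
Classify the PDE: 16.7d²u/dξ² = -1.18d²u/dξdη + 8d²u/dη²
Rewriting in standard form: 16.7d²u/dξ² + 1.18d²u/dξdη - 8d²u/dη² = 0. A = 16.7, B = 1.18, C = -8. Discriminant B² - 4AC = 535.7924. Since 535.7924 > 0, hyperbolic.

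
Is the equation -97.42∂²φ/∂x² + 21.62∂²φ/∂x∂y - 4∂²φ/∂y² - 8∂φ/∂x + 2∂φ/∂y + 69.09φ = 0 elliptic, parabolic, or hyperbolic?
Computing B² - 4AC with A = -97.42, B = 21.62, C = -4: discriminant = -1091.2956 (negative). Answer: elliptic.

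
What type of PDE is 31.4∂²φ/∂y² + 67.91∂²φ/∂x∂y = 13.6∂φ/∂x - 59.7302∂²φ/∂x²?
Rewriting in standard form: 59.7302∂²φ/∂x² + 67.91∂²φ/∂x∂y + 31.4∂²φ/∂y² - 13.6∂φ/∂x = 0. With A = 59.7302, B = 67.91, C = 31.4, the discriminant is -2890.34502. This is an elliptic PDE.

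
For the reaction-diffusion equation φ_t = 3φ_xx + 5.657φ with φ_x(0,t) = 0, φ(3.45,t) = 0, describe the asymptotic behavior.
φ grows unboundedly. Reaction dominates diffusion (r=5.657 > κπ²/(4L²)≈0.62); solution grows exponentially.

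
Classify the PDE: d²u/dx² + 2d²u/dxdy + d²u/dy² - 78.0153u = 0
A = 1, B = 2, C = 1. Discriminant B² - 4AC = 0. Since 0 = 0, parabolic.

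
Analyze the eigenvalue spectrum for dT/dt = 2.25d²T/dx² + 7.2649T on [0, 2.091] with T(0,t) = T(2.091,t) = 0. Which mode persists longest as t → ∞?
Eigenvalues: λₙ = 2.25n²π²/2.091² - 7.2649.
First three modes:
  n=1: λ₁ = 2.25π²/2.091² - 7.2649 ≈ -2.186
  n=2: λ₂ = 9π²/2.091² - 7.2649 ≈ 13.051
  n=3: λ₃ = 20.25π²/2.091² - 7.2649 ≈ 38.446
Since 2.25π²/2.091² ≈ 5.079 < 7.2649, λ₁ < 0.
The n=1 mode grows fastest (−λₙ is largest for n=1) → dominates.
Asymptotic: T ~ c₁ sin(πx/2.091) e^{2.186t} (exponential growth at rate −λ₁ ≈ 2.186).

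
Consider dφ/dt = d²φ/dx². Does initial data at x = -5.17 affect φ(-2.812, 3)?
Yes, for any finite x. The heat equation has infinite propagation speed, so all initial data affects all points at any t > 0.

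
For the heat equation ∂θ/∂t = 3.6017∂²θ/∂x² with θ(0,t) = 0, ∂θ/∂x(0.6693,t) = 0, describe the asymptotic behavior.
θ → 0. Heat escapes through the Dirichlet boundary.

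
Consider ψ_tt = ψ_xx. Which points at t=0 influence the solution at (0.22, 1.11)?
Domain of dependence: [-0.89, 1.33]. Signals travel at speed 1, so data within |x - 0.22| ≤ 1·1.11 = 1.11 can reach the point.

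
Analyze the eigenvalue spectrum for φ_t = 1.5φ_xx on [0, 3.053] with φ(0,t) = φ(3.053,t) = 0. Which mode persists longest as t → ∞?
Eigenvalues: λₙ = 1.5n²π²/3.053².
First three modes:
  n=1: λ₁ = 1.5π²/3.053² ≈ 1.588
  n=2: λ₂ = 6π²/3.053² ≈ 6.353 (4× faster decay)
  n=3: λ₃ = 13.5π²/3.053² ≈ 14.295 (9× faster decay)
As t → ∞, higher modes decay exponentially faster. The n=1 mode dominates: φ ~ c₁ sin(πx/3.053) e^{-λ₁t}.
Decay rate: λ₁ = 1.5π²/3.053² ≈ 1.588.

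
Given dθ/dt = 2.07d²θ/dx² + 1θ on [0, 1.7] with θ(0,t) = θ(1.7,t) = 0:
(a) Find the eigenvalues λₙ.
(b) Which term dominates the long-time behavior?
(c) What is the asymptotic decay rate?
Eigenvalues: λₙ = 2.07n²π²/1.7² - 1.
First three modes:
  n=1: λ₁ = 2.07π²/1.7² - 1 ≈ 6.069
  n=2: λ₂ = 8.28π²/1.7² - 1 ≈ 27.277
  n=3: λ₃ = 18.63π²/1.7² - 1 ≈ 62.623
Since 2.07π²/1.7² ≈ 7.069 > 1, all λₙ > 0.
The n=1 mode decays slowest → dominates as t → ∞.
Asymptotic: θ ~ c₁ sin(πx/1.7) e^{-λ₁t} with decay rate λ₁ ≈ 6.069.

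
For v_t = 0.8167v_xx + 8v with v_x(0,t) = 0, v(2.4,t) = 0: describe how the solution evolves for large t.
v grows unboundedly. Reaction dominates diffusion (r=8 > κπ²/(4L²)≈0.35); solution grows exponentially.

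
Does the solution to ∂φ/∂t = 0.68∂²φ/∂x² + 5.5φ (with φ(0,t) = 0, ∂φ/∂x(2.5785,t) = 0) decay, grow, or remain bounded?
φ grows unboundedly. Reaction dominates diffusion (r=5.5 > κπ²/(4L²)≈0.25); solution grows exponentially.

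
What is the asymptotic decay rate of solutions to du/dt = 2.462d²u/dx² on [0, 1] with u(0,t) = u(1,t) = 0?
Eigenvalues: λₙ = 2.462n²π².
First three modes:
  n=1: λ₁ = 2.462π² ≈ 24.299
  n=2: λ₂ = 9.848π² ≈ 97.196 (4× faster decay)
  n=3: λ₃ = 22.158π² ≈ 218.691 (9× faster decay)
As t → ∞, higher modes decay exponentially faster. The n=1 mode dominates: u ~ c₁ sin(πx) e^{-λ₁t}.
Decay rate: λ₁ = 2.462π² ≈ 24.299.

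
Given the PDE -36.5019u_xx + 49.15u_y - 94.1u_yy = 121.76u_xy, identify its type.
Rewriting in standard form: -36.5019u_xx - 121.76u_xy - 94.1u_yy + 49.15u_y = 0. The second-order coefficients are A = -36.5019, B = -121.76, C = -94.1. Since B² - 4AC = 1086.18244 > 0, this is a hyperbolic PDE.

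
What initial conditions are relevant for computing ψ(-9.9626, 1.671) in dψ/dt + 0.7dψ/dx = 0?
A single point: x = -11.1323. The characteristic through (-9.9626, 1.671) is x - 0.7t = const, so x = -9.9626 - 0.7·1.671 = -11.1323.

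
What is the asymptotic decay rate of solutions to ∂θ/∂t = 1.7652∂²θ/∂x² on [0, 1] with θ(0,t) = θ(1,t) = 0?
Eigenvalues: λₙ = 1.7652n²π².
First three modes:
  n=1: λ₁ = 1.7652π² ≈ 17.422
  n=2: λ₂ = 7.0608π² ≈ 69.687 (4× faster decay)
  n=3: λ₃ = 15.8868π² ≈ 156.796 (9× faster decay)
As t → ∞, higher modes decay exponentially faster. The n=1 mode dominates: θ ~ c₁ sin(πx) e^{-λ₁t}.
Decay rate: λ₁ = 1.7652π² ≈ 17.422.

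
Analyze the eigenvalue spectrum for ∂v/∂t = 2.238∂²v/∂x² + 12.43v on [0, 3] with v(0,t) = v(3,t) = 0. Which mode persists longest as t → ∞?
Eigenvalues: λₙ = 2.238n²π²/3² - 12.43.
First three modes:
  n=1: λ₁ = 2.238π²/3² - 12.43 ≈ -9.976
  n=2: λ₂ = 8.952π²/3² - 12.43 ≈ -2.613
  n=3: λ₃ = 20.142π²/3² - 12.43 ≈ 9.658
Since 2.238π²/3² ≈ 2.454 < 12.43, λ₁ < 0.
The n=1 mode grows fastest (−λₙ is largest for n=1) → dominates.
Asymptotic: v ~ c₁ sin(πx/3) e^{9.976t} (exponential growth at rate −λ₁ ≈ 9.976).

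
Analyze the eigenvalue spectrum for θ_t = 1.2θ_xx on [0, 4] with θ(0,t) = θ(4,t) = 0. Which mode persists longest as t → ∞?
Eigenvalues: λₙ = 1.2n²π²/4².
First three modes:
  n=1: λ₁ = 1.2π²/4² ≈ 0.74
  n=2: λ₂ = 4.8π²/4² ≈ 2.961 (4× faster decay)
  n=3: λ₃ = 10.8π²/4² ≈ 6.662 (9× faster decay)
As t → ∞, higher modes decay exponentially faster. The n=1 mode dominates: θ ~ c₁ sin(πx/4) e^{-λ₁t}.
Decay rate: λ₁ = 1.2π²/4² ≈ 0.74.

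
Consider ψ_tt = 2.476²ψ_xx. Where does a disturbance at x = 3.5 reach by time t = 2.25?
Domain of influence: [-2.071, 9.071]. Data at x = 3.5 spreads outward at speed 2.476.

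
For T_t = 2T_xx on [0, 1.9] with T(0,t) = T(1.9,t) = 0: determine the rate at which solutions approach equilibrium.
Eigenvalues: λₙ = 2n²π²/1.9².
First three modes:
  n=1: λ₁ = 2π²/1.9² ≈ 5.468
  n=2: λ₂ = 8π²/1.9² ≈ 21.872 (4× faster decay)
  n=3: λ₃ = 18π²/1.9² ≈ 49.211 (9× faster decay)
As t → ∞, higher modes decay exponentially faster. The n=1 mode dominates: T ~ c₁ sin(πx/1.9) e^{-λ₁t}.
Decay rate: λ₁ = 2π²/1.9² ≈ 5.468.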